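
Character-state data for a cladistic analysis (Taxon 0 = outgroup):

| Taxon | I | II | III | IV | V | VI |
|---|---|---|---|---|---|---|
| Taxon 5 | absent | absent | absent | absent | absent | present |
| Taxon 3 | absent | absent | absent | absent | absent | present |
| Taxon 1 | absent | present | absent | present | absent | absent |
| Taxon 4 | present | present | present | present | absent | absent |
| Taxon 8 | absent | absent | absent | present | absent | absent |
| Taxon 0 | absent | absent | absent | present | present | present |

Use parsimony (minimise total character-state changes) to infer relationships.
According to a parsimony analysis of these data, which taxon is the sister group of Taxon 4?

Character polarity is set by the outgroup: the derived state is whichever differs from the outgroup's state, so for IV, V, VI the derived state is 'absent', and for the remaining characters it is 'present'.
I: derived state 'present' in Taxon 4 only — an autapomorphy, so it tells us nothing about relationships among taxa.
Only Taxon 1 and Taxon 4 show the derived state 'present' for II, supporting them as a clade.
III: derived state 'present' in Taxon 4 only — an autapomorphy, so it tells us nothing about relationships among taxa.
IV (derived state 'absent') is shared by Taxon 3 and Taxon 5 — a synapomorphy uniting that clade.
V (derived state 'absent') is shared by all ingroup taxa — unites the whole ingroup.
VI: derived state 'absent' in Taxon 1, Taxon 4, and Taxon 8 only — synapomorphy for {Taxon 1, Taxon 4, Taxon 8}.
Most parsimonious ingroup topology: (((Taxon 4,Taxon 1),Taxon 8),(Taxon 3,Taxon 5)).
Taxon 4 and Taxon 1 form a cherry on this tree, so they are sister taxa.

Taxon 1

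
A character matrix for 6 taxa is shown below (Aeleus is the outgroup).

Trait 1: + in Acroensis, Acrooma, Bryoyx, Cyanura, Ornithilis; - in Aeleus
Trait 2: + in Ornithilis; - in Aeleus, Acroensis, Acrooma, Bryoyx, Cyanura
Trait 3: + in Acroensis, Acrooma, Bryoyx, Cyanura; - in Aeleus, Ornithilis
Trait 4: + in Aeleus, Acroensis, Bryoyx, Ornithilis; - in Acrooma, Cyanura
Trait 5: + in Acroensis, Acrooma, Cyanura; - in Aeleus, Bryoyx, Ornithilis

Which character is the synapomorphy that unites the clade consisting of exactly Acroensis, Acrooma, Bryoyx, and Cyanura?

Character polarity is set by the outgroup: the derived state is whichever differs from the outgroup's state, so for Trait 4 the derived state is '-', and for the remaining characters it is '+'.
All ingroup taxa share the derived state '+' for Trait 1; it defines the ingroup but does not resolve relationships within it.
Trait 2 (derived state '+') is unique to Ornithilis (autapomorphy; uninformative for grouping).
Only Acroensis, Acrooma, Bryoyx, and Cyanura show the derived state '+' for Trait 3, supporting them as a clade.
Only Acrooma and Cyanura show the derived state '-' for Trait 4, supporting them as a clade.
Only Acroensis, Acrooma, and Cyanura show the derived state '+' for Trait 5, supporting them as a clade.
Most parsimonious ingroup topology: (((Acroensis,(Acrooma,Cyanura)),Bryoyx),Ornithilis).
The clade {Acroensis, Acrooma, Bryoyx, Cyanura} is supported by Trait 3: its derived state '+' occurs in exactly those taxa and in no other taxon (including the outgroup).

Trait 3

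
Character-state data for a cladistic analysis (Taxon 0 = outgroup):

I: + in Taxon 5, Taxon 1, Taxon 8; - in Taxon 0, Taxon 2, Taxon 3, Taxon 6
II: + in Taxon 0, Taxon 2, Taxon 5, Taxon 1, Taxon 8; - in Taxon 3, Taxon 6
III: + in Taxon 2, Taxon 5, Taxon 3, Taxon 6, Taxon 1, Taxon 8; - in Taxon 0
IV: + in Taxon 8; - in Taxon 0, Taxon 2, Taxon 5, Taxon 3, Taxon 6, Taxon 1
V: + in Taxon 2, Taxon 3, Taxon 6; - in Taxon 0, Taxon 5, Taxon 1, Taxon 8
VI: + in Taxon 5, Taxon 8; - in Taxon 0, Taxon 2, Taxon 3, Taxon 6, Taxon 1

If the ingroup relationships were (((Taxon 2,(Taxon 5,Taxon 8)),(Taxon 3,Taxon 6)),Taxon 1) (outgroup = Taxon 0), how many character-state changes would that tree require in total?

8

Map each character onto (((Taxon 2,(Taxon 5,Taxon 8)),(Taxon 3,Taxon 6)),Taxon 1) (rooted by Taxon 0) and count the minimum state changes it requires (Fitch parsimony):
I: 2; II: 1; III: 1; IV: 1; V: 2; VI: 1.
Total tree length = 8.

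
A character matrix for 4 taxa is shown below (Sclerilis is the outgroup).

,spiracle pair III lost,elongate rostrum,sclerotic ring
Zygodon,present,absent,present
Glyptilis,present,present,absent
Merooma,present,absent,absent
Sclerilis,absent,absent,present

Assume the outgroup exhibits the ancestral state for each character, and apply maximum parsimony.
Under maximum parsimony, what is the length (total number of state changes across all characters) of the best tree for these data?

Character polarity is set by the outgroup: the derived state is whichever differs from the outgroup's state, so for sclerotic ring the derived state is 'absent', and for the remaining characters it is 'present'.
All ingroup taxa share the derived state 'present' for spiracle pair III lost; it defines the ingroup but does not resolve relationships within it.
elongate rostrum: derived state 'present' in Glyptilis only — an autapomorphy, so it tells us nothing about relationships among taxa.
sclerotic ring: derived state 'absent' in Glyptilis and Merooma only — synapomorphy for {Glyptilis, Merooma}.
Most parsimonious ingroup topology: (Zygodon,(Glyptilis,Merooma)).
Changes per character on this tree: spiracle pair III lost: 1; elongate rostrum: 1; sclerotic ring: 1.
Total = 3.

3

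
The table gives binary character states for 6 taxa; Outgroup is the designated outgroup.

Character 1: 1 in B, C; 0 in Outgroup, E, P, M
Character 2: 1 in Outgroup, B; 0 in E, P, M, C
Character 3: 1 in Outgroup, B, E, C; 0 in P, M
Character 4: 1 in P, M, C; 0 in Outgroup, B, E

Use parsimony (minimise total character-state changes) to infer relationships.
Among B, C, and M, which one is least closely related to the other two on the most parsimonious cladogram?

Character polarity is set by the outgroup: the derived state is whichever differs from the outgroup's state, so for Character 2, Character 3 the derived state is '0', and for the remaining characters it is '1'.
Character 1 groups B and C, which is incompatible with the clades supported by the remaining characters; treating it as convergent (homoplasy) costs fewer steps than any alternative tree.
Only C, E, M, and P show the derived state '0' for Character 2, supporting them as a clade.
Character 3 (derived state '0') is shared by M and P — a synapomorphy uniting that clade.
Character 4: derived state '1' in C, M, and P only — synapomorphy for {C, M, P}.
Most parsimonious ingroup topology: (B,(E,((P,M),C))).
C and M share a more recent common ancestor with each other than either does with B, so B is the least closely related of the three.

B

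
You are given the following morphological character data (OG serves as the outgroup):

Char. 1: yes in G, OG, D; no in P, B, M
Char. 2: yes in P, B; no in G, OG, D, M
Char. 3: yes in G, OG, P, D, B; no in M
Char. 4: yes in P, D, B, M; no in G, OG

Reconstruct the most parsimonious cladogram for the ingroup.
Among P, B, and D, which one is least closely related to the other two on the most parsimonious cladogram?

Character polarity is set by the outgroup: the derived state is whichever differs from the outgroup's state, so for Char. 1, Char. 3 the derived state is 'no', and for the remaining characters it is 'yes'.
Char. 1 (derived state 'no') is shared by B, M, and P — a synapomorphy uniting that clade.
Only B and P show the derived state 'yes' for Char. 2, supporting them as a clade.
Char. 3 (derived state 'no') is unique to M (autapomorphy; uninformative for grouping).
Char. 4 (derived state 'yes') is shared by B, D, M, and P — a synapomorphy uniting that clade.
Most parsimonious ingroup topology: ((((B,P),M),D),G).
P and B share a more recent common ancestor with each other than either does with D, so D is the least closely related of the three.

D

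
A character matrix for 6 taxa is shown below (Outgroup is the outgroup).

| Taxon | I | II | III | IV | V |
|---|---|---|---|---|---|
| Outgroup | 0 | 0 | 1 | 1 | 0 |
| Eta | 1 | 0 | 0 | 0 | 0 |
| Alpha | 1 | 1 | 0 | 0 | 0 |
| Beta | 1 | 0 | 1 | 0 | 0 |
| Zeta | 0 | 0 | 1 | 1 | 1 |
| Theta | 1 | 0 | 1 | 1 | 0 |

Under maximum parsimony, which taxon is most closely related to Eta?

Character polarity is set by the outgroup: the derived state is whichever differs from the outgroup's state, so for III, IV the derived state is '0', and for the remaining characters it is '1'.
I (derived state '1') is shared by Alpha, Beta, Eta, and Theta — a synapomorphy uniting that clade.
II: derived state '1' in Alpha only — an autapomorphy, so it tells us nothing about relationships among taxa.
Only Alpha and Eta show the derived state '0' for III, supporting them as a clade.
IV (derived state '0') is shared by Alpha, Beta, and Eta — a synapomorphy uniting that clade.
V: derived state '1' in Zeta only — an autapomorphy, so it tells us nothing about relationships among taxa.
Most parsimonious ingroup topology: ((((Eta,Alpha),Beta),Theta),Zeta).
Eta and Alpha form a cherry on this tree, so they are sister taxa.

Alpha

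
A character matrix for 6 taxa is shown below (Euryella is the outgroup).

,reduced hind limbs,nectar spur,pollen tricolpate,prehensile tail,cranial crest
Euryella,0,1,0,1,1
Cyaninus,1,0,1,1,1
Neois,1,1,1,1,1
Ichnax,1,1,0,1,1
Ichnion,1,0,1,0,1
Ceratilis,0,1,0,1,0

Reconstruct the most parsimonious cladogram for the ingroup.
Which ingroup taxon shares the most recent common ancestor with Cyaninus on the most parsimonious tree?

Character polarity is set by the outgroup: the derived state is whichever differs from the outgroup's state, so for nectar spur, prehensile tail, cranial crest the derived state is '0', and for the remaining characters it is '1'.
reduced hind limbs: derived state '1' in Cyaninus, Ichnax, Ichnion, and Neois only — synapomorphy for {Cyaninus, Ichnax, Ichnion, Neois}.
nectar spur (derived state '0') is shared by Cyaninus and Ichnion — a synapomorphy uniting that clade.
Only Cyaninus, Ichnion, and Neois show the derived state '1' for pollen tricolpate, supporting them as a clade.
prehensile tail: derived state '0' in Ichnion only — an autapomorphy, so it tells us nothing about relationships among taxa.
cranial crest (derived state '0') is unique to Ceratilis (autapomorphy; uninformative for grouping).
Most parsimonious ingroup topology: ((((Cyaninus,Ichnion),Neois),Ichnax),Ceratilis).
Cyaninus and Ichnion form a cherry on this tree, so they are sister taxa.

Ichnion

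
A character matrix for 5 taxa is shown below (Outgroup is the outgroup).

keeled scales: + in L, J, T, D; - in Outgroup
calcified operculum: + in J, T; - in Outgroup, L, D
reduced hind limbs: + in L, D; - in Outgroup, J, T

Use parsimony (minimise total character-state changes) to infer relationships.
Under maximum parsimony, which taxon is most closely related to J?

The outgroup has state '-' for every character, so '+' is the derived state throughout.
keeled scales (derived state '+') is shared by all ingroup taxa — unites the whole ingroup.
calcified operculum: derived state '+' in J and T only — synapomorphy for {J, T}.
Only D and L show the derived state '+' for reduced hind limbs, supporting them as a clade.
Most parsimonious ingroup topology: ((L,D),(J,T)).
J and T form a cherry on this tree, so they are sister taxa.

T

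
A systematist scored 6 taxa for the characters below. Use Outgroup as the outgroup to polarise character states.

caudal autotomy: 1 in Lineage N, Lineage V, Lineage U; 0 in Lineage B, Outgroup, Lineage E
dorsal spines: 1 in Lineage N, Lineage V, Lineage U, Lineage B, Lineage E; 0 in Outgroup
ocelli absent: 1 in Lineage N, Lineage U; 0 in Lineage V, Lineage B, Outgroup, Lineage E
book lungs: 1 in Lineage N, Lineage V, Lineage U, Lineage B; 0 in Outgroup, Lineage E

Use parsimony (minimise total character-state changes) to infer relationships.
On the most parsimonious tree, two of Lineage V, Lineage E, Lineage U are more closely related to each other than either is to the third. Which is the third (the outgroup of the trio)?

Lineage E

The outgroup has state '0' for every character, so '1' is the derived state throughout.
caudal autotomy (derived state '1') is shared by Lineage N, Lineage U, and Lineage V — a synapomorphy uniting that clade.
dorsal spines (derived state '1') is shared by all ingroup taxa — unites the whole ingroup.
Only Lineage N and Lineage U show the derived state '1' for ocelli absent, supporting them as a clade.
book lungs: derived state '1' in Lineage B, Lineage N, Lineage U, and Lineage V only — synapomorphy for {Lineage B, Lineage N, Lineage U, Lineage V}.
Most parsimonious ingroup topology: (((Lineage V,(Lineage N,Lineage U)),Lineage B),Lineage E).
Lineage V and Lineage U share a more recent common ancestor with each other than either does with Lineage E, so Lineage E is the least closely related of the three.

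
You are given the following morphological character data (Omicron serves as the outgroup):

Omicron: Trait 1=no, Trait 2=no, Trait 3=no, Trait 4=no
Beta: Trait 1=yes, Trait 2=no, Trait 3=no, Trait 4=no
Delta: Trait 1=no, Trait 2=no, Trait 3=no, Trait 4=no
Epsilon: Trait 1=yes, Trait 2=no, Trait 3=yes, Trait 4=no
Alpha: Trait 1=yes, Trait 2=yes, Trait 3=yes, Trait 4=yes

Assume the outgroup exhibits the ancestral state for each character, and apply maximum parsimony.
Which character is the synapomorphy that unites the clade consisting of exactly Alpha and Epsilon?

The outgroup has state 'no' for every character, so 'yes' is the derived state throughout.
Trait 1: derived state 'yes' in Alpha, Beta, and Epsilon only — synapomorphy for {Alpha, Beta, Epsilon}.
Trait 2 (derived state 'yes') is unique to Alpha (autapomorphy; uninformative for grouping).
Trait 3: derived state 'yes' in Alpha and Epsilon only — synapomorphy for {Alpha, Epsilon}.
Trait 4: derived state 'yes' in Alpha only — an autapomorphy, so it tells us nothing about relationships among taxa.
Most parsimonious ingroup topology: ((Beta,(Epsilon,Alpha)),Delta).
The clade {Alpha, Epsilon} is supported by Trait 3: its derived state 'yes' occurs in exactly those taxa and in no other taxon (including the outgroup).

Trait 3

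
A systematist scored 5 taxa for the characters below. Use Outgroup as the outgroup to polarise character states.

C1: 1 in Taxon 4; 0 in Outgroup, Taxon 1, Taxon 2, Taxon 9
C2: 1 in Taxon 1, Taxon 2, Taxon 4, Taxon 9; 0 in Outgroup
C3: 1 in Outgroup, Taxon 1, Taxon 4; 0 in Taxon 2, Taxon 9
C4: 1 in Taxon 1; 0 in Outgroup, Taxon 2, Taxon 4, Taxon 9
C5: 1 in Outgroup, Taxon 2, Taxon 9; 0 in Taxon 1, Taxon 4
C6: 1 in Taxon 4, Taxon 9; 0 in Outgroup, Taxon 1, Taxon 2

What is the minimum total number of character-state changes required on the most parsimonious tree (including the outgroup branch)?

7

Character polarity is set by the outgroup: the derived state is whichever differs from the outgroup's state, so for C3, C5 the derived state is '0', and for the remaining characters it is '1'.
C1 (derived state '1') is unique to Taxon 4 (autapomorphy; uninformative for grouping).
All ingroup taxa share the derived state '1' for C2; it defines the ingroup but does not resolve relationships within it.
Only Taxon 2 and Taxon 9 show the derived state '0' for C3, supporting them as a clade.
C4: derived state '1' in Taxon 1 only — an autapomorphy, so it tells us nothing about relationships among taxa.
C5 (derived state '0') is shared by Taxon 1 and Taxon 4 — a synapomorphy uniting that clade.
C6 groups Taxon 4 and Taxon 9, which is incompatible with the clades supported by the remaining characters; treating it as convergent (homoplasy) costs fewer steps than any alternative tree.
Most parsimonious ingroup topology: ((Taxon 1,Taxon 4),(Taxon 2,Taxon 9)).
Changes per character on this tree: C1: 1; C2: 1; C3: 1; C4: 1; C5: 1; C6: 2.
Total = 7.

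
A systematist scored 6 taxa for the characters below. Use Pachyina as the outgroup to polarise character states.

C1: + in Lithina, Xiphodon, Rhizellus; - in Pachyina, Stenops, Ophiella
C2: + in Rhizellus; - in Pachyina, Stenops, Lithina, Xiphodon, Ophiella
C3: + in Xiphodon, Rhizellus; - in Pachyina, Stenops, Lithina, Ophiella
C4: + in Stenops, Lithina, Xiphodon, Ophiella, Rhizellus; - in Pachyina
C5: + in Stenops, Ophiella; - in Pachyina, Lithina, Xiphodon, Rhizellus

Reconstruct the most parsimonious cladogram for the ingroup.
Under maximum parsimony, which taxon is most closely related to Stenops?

Ophiella

The outgroup has state '-' for every character, so '+' is the derived state throughout.
C1 (derived state '+') is shared by Lithina, Rhizellus, and Xiphodon — a synapomorphy uniting that clade.
C2: derived state '+' in Rhizellus only — an autapomorphy, so it tells us nothing about relationships among taxa.
C3 (derived state '+') is shared by Rhizellus and Xiphodon — a synapomorphy uniting that clade.
All ingroup taxa share the derived state '+' for C4; it defines the ingroup but does not resolve relationships within it.
C5: derived state '+' in Ophiella and Stenops only — synapomorphy for {Ophiella, Stenops}.
Most parsimonious ingroup topology: ((Stenops,Ophiella),(Lithina,(Rhizellus,Xiphodon))).
Stenops and Ophiella form a cherry on this tree, so they are sister taxa.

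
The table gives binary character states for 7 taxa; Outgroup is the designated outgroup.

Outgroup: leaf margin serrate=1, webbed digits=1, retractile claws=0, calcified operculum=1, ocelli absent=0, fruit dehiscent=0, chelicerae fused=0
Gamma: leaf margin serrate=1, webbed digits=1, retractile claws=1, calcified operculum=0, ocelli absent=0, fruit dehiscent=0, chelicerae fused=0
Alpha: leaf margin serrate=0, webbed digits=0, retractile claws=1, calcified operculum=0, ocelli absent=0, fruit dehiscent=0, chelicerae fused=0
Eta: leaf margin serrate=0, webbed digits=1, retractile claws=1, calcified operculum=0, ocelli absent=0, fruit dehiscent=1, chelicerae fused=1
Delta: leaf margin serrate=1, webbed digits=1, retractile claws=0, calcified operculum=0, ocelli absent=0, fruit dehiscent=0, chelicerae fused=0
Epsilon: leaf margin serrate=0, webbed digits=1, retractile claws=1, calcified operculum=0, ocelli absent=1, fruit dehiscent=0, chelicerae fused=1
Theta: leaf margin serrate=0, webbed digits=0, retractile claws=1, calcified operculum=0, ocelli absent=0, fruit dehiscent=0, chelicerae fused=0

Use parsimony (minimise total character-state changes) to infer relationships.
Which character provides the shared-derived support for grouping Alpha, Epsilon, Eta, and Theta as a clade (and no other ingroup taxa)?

leaf margin serrate

Character polarity is set by the outgroup: the derived state is whichever differs from the outgroup's state, so for leaf margin serrate, webbed digits, calcified operculum the derived state is '0', and for the remaining characters it is '1'.
leaf margin serrate: derived state '0' in Alpha, Epsilon, Eta, and Theta only — synapomorphy for {Alpha, Epsilon, Eta, Theta}.
Only Alpha and Theta show the derived state '0' for webbed digits, supporting them as a clade.
Only Alpha, Epsilon, Eta, Gamma, and Theta show the derived state '1' for retractile claws, supporting them as a clade.
calcified operculum (derived state '0') is shared by all ingroup taxa — unites the whole ingroup.
ocelli absent: derived state '1' in Epsilon only — an autapomorphy, so it tells us nothing about relationships among taxa.
fruit dehiscent (derived state '1') is unique to Eta (autapomorphy; uninformative for grouping).
chelicerae fused (derived state '1') is shared by Epsilon and Eta — a synapomorphy uniting that clade.
Most parsimonious ingroup topology: ((Gamma,((Alpha,Theta),(Eta,Epsilon))),Delta).
The clade {Alpha, Epsilon, Eta, Theta} is supported by leaf margin serrate: its derived state '0' occurs in exactly those taxa and in no other taxon (including the outgroup).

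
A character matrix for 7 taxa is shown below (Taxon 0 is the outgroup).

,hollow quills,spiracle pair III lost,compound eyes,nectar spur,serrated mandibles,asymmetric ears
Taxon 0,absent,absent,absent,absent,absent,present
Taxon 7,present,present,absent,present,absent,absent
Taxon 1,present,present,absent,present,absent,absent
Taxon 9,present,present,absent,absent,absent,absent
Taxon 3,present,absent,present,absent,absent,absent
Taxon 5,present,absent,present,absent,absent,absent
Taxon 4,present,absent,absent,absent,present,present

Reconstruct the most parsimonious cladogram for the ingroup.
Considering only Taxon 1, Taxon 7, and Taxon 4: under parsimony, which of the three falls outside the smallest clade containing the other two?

Character polarity is set by the outgroup: the derived state is whichever differs from the outgroup's state, so for asymmetric ears the derived state is 'absent', and for the remaining characters it is 'present'.
All ingroup taxa share the derived state 'present' for hollow quills; it defines the ingroup but does not resolve relationships within it.
spiracle pair III lost: derived state 'present' in Taxon 1, Taxon 7, and Taxon 9 only — synapomorphy for {Taxon 1, Taxon 7, Taxon 9}.
Only Taxon 3 and Taxon 5 show the derived state 'present' for compound eyes, supporting them as a clade.
nectar spur (derived state 'present') is shared by Taxon 1 and Taxon 7 — a synapomorphy uniting that clade.
serrated mandibles: derived state 'present' in Taxon 4 only — an autapomorphy, so it tells us nothing about relationships among taxa.
asymmetric ears (derived state 'absent') is shared by Taxon 1, Taxon 3, Taxon 5, Taxon 7, and Taxon 9 — a synapomorphy uniting that clade.
Most parsimonious ingroup topology: ((((Taxon 7,Taxon 1),Taxon 9),(Taxon 3,Taxon 5)),Taxon 4).
Taxon 1 and Taxon 7 share a more recent common ancestor with each other than either does with Taxon 4, so Taxon 4 is the least closely related of the three.

Taxon 4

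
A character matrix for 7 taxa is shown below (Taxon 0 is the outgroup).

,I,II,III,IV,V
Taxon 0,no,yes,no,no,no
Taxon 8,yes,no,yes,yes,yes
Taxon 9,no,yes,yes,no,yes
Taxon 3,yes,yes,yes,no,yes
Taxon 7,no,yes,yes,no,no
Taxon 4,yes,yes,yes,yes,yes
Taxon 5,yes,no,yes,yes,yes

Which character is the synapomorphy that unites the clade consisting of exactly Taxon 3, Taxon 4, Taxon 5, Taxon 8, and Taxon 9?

Character polarity is set by the outgroup: the derived state is whichever differs from the outgroup's state, so for II the derived state is 'no', and for the remaining characters it is 'yes'.
Only Taxon 3, Taxon 4, Taxon 5, and Taxon 8 show the derived state 'yes' for I, supporting them as a clade.
II: derived state 'no' in Taxon 5 and Taxon 8 only — synapomorphy for {Taxon 5, Taxon 8}.
All ingroup taxa share the derived state 'yes' for III; it defines the ingroup but does not resolve relationships within it.
IV (derived state 'yes') is shared by Taxon 4, Taxon 5, and Taxon 8 — a synapomorphy uniting that clade.
V (derived state 'yes') is shared by Taxon 3, Taxon 4, Taxon 5, Taxon 8, and Taxon 9 — a synapomorphy uniting that clade.
Most parsimonious ingroup topology: (((((Taxon 8,Taxon 5),Taxon 4),Taxon 3),Taxon 9),Taxon 7).
The clade {Taxon 3, Taxon 4, Taxon 5, Taxon 8, Taxon 9} is supported by V: its derived state 'yes' occurs in exactly those taxa and in no other taxon (including the outgroup).

V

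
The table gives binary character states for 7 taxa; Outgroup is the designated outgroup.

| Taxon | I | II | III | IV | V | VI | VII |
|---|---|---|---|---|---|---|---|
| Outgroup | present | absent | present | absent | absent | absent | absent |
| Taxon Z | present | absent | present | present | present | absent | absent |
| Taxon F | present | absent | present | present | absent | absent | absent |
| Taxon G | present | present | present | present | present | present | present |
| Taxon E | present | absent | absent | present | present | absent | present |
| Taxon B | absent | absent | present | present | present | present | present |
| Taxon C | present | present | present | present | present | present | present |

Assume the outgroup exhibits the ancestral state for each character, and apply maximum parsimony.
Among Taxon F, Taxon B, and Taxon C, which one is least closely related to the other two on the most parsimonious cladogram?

Taxon F

Character polarity is set by the outgroup: the derived state is whichever differs from the outgroup's state, so for I, III the derived state is 'absent', and for the remaining characters it is 'present'.
I (derived state 'absent') is unique to Taxon B (autapomorphy; uninformative for grouping).
Only Taxon C and Taxon G show the derived state 'present' for II, supporting them as a clade.
III: derived state 'absent' in Taxon E only — an autapomorphy, so it tells us nothing about relationships among taxa.
All ingroup taxa share the derived state 'present' for IV; it defines the ingroup but does not resolve relationships within it.
V: derived state 'present' in Taxon B, Taxon C, Taxon E, Taxon G, and Taxon Z only — synapomorphy for {Taxon B, Taxon C, Taxon E, Taxon G, Taxon Z}.
Only Taxon B, Taxon C, and Taxon G show the derived state 'present' for VI, supporting them as a clade.
VII: derived state 'present' in Taxon B, Taxon C, Taxon E, and Taxon G only — synapomorphy for {Taxon B, Taxon C, Taxon E, Taxon G}.
Most parsimonious ingroup topology: ((Taxon Z,(((Taxon G,Taxon C),Taxon B),Taxon E)),Taxon F).
Taxon B and Taxon C share a more recent common ancestor with each other than either does with Taxon F, so Taxon F is the least closely related of the three.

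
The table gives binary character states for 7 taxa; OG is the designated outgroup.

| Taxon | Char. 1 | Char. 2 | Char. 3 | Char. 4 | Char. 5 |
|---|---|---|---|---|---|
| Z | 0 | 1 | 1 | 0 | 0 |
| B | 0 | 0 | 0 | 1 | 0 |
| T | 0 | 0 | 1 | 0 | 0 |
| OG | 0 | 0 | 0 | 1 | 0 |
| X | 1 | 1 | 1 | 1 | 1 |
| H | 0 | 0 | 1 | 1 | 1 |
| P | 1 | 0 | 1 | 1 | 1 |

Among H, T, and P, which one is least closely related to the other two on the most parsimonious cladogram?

Character polarity is set by the outgroup: the derived state is whichever differs from the outgroup's state, so for Char. 4 the derived state is '0', and for the remaining characters it is '1'.
Char. 1: derived state '1' in P and X only — synapomorphy for {P, X}.
Char. 2 (state '1') occurs in X and Z but conflicts with the nesting implied by the other characters — most parsimoniously interpreted as homoplasy.
Only H, P, T, X, and Z show the derived state '1' for Char. 3, supporting them as a clade.
Only T and Z show the derived state '0' for Char. 4, supporting them as a clade.
Char. 5: derived state '1' in H, P, and X only — synapomorphy for {H, P, X}.
Most parsimonious ingroup topology: (((T,Z),(H,(P,X))),B).
P and H share a more recent common ancestor with each other than either does with T, so T is the least closely related of the three.

T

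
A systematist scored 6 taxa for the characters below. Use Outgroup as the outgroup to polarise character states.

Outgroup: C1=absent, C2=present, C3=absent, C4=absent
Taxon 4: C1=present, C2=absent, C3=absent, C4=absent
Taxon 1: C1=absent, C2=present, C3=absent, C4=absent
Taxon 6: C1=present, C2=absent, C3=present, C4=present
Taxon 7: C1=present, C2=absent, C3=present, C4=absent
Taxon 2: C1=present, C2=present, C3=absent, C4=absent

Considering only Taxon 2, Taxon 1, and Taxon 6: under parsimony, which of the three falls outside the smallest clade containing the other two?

Character polarity is set by the outgroup: the derived state is whichever differs from the outgroup's state, so for C2 the derived state is 'absent', and for the remaining characters it is 'present'.
C1 (derived state 'present') is shared by Taxon 2, Taxon 4, Taxon 6, and Taxon 7 — a synapomorphy uniting that clade.
C2: derived state 'absent' in Taxon 4, Taxon 6, and Taxon 7 only — synapomorphy for {Taxon 4, Taxon 6, Taxon 7}.
C3: derived state 'present' in Taxon 6 and Taxon 7 only — synapomorphy for {Taxon 6, Taxon 7}.
C4 (derived state 'present') is unique to Taxon 6 (autapomorphy; uninformative for grouping).
Most parsimonious ingroup topology: (((Taxon 4,(Taxon 6,Taxon 7)),Taxon 2),Taxon 1).
Taxon 2 and Taxon 6 share a more recent common ancestor with each other than either does with Taxon 1, so Taxon 1 is the least closely related of the three.

Taxon 1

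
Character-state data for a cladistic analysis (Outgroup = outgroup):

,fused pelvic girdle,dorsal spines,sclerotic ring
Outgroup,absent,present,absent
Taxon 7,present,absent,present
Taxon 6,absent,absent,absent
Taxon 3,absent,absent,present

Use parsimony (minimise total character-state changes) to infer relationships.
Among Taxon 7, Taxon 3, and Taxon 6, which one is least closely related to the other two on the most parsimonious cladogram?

Character polarity is set by the outgroup: the derived state is whichever differs from the outgroup's state, so for dorsal spines the derived state is 'absent', and for the remaining characters it is 'present'.
fused pelvic girdle: derived state 'present' in Taxon 7 only — an autapomorphy, so it tells us nothing about relationships among taxa.
dorsal spines (derived state 'absent') is shared by all ingroup taxa — unites the whole ingroup.
sclerotic ring (derived state 'present') is shared by Taxon 3 and Taxon 7 — a synapomorphy uniting that clade.
Most parsimonious ingroup topology: ((Taxon 7,Taxon 3),Taxon 6).
Taxon 7 and Taxon 3 share a more recent common ancestor with each other than either does with Taxon 6, so Taxon 6 is the least closely related of the three.

Taxon 6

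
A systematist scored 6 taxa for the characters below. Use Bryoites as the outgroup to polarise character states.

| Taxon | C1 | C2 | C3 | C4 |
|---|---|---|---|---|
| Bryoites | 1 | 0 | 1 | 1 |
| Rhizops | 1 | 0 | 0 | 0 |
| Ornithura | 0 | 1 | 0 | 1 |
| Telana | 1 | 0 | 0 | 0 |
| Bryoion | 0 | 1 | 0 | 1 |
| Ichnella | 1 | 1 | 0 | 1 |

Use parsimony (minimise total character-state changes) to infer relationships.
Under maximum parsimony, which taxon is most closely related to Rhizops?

Character polarity is set by the outgroup: the derived state is whichever differs from the outgroup's state, so for C1, C3, C4 the derived state is '0', and for the remaining characters it is '1'.
Only Bryoion and Ornithura show the derived state '0' for C1, supporting them as a clade.
Only Bryoion, Ichnella, and Ornithura show the derived state '1' for C2, supporting them as a clade.
All ingroup taxa share the derived state '0' for C3; it defines the ingroup but does not resolve relationships within it.
Only Rhizops and Telana show the derived state '0' for C4, supporting them as a clade.
Most parsimonious ingroup topology: ((Rhizops,Telana),((Ornithura,Bryoion),Ichnella)).
Rhizops and Telana form a cherry on this tree, so they are sister taxa.

Telana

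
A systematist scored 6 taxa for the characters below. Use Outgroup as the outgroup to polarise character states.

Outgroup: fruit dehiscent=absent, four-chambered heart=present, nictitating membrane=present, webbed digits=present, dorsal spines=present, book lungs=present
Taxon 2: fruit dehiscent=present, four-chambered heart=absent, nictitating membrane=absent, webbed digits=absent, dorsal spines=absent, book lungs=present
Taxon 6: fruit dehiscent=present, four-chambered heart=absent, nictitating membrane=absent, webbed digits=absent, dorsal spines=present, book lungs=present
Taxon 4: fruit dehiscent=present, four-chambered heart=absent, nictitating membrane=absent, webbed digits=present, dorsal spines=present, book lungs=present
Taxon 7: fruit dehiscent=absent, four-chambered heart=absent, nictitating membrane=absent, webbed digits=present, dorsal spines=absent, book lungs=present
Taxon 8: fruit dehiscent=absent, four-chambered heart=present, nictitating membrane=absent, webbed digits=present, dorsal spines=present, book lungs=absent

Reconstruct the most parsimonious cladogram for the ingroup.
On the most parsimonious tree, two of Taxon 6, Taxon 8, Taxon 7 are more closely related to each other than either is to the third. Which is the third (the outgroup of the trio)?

Taxon 8

Character polarity is set by the outgroup: the derived state is whichever differs from the outgroup's state, so for four-chambered heart, nictitating membrane, webbed digits, dorsal spines, book lungs the derived state is 'absent', and for the remaining characters it is 'present'.
fruit dehiscent (derived state 'present') is shared by Taxon 2, Taxon 4, and Taxon 6 — a synapomorphy uniting that clade.
four-chambered heart (derived state 'absent') is shared by Taxon 2, Taxon 4, Taxon 6, and Taxon 7 — a synapomorphy uniting that clade.
nictitating membrane (derived state 'absent') is shared by all ingroup taxa — unites the whole ingroup.
webbed digits (derived state 'absent') is shared by Taxon 2 and Taxon 6 — a synapomorphy uniting that clade.
dorsal spines (state 'absent') occurs in Taxon 2 and Taxon 7 but conflicts with the nesting implied by the other characters — most parsimoniously interpreted as homoplasy.
book lungs: derived state 'absent' in Taxon 8 only — an autapomorphy, so it tells us nothing about relationships among taxa.
Most parsimonious ingroup topology: ((((Taxon 2,Taxon 6),Taxon 4),Taxon 7),Taxon 8).
Taxon 7 and Taxon 6 share a more recent common ancestor with each other than either does with Taxon 8, so Taxon 8 is the least closely related of the three.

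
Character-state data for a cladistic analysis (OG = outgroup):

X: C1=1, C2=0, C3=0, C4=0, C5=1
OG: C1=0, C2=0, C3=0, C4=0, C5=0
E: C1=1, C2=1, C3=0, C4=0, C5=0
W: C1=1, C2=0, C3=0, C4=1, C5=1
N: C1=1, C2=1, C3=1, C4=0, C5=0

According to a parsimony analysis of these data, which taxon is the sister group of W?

X

The outgroup has state '0' for every character, so '1' is the derived state throughout.
C1 (derived state '1') is shared by all ingroup taxa — unites the whole ingroup.
C2 (derived state '1') is shared by E and N — a synapomorphy uniting that clade.
C3 (derived state '1') is unique to N (autapomorphy; uninformative for grouping).
C4: derived state '1' in W only — an autapomorphy, so it tells us nothing about relationships among taxa.
C5: derived state '1' in W and X only — synapomorphy for {W, X}.
Most parsimonious ingroup topology: ((N,E),(X,W)).
W and X form a cherry on this tree, so they are sister taxa.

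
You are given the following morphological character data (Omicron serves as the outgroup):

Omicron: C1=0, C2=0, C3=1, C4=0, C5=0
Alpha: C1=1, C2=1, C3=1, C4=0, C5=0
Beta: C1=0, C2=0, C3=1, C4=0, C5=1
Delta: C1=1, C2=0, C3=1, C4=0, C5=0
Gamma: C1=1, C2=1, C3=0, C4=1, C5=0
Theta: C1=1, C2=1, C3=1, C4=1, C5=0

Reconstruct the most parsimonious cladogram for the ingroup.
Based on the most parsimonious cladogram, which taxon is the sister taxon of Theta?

Character polarity is set by the outgroup: the derived state is whichever differs from the outgroup's state, so for C3 the derived state is '0', and for the remaining characters it is '1'.
Only Alpha, Delta, Gamma, and Theta show the derived state '1' for C1, supporting them as a clade.
Only Alpha, Gamma, and Theta show the derived state '1' for C2, supporting them as a clade.
C3 (derived state '0') is unique to Gamma (autapomorphy; uninformative for grouping).
Only Gamma and Theta show the derived state '1' for C4, supporting them as a clade.
C5: derived state '1' in Beta only — an autapomorphy, so it tells us nothing about relationships among taxa.
Most parsimonious ingroup topology: (((Alpha,(Gamma,Theta)),Delta),Beta).
Theta and Gamma form a cherry on this tree, so they are sister taxa.

Gamma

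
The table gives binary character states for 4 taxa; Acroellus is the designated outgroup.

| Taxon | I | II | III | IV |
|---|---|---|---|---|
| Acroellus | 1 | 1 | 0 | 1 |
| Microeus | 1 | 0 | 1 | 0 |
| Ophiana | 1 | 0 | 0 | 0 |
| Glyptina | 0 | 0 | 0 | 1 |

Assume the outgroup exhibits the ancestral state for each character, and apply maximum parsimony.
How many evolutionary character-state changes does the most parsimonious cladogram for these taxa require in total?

4

Character polarity is set by the outgroup: the derived state is whichever differs from the outgroup's state, so for I, II, IV the derived state is '0', and for the remaining characters it is '1'.
I: derived state '0' in Glyptina only — an autapomorphy, so it tells us nothing about relationships among taxa.
All ingroup taxa share the derived state '0' for II; it defines the ingroup but does not resolve relationships within it.
III (derived state '1') is unique to Microeus (autapomorphy; uninformative for grouping).
Only Microeus and Ophiana show the derived state '0' for IV, supporting them as a clade.
Most parsimonious ingroup topology: ((Microeus,Ophiana),Glyptina).
Changes per character on this tree: I: 1; II: 1; III: 1; IV: 1.
Total = 4.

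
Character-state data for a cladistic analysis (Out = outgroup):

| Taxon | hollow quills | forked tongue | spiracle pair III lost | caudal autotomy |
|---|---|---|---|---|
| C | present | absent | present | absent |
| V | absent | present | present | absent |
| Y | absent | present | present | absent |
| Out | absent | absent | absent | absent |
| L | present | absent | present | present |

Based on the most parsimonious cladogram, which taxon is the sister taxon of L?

C

The outgroup has state 'absent' for every character, so 'present' is the derived state throughout.
hollow quills (derived state 'present') is shared by C and L — a synapomorphy uniting that clade.
forked tongue: derived state 'present' in V and Y only — synapomorphy for {V, Y}.
spiracle pair III lost (derived state 'present') is shared by all ingroup taxa — unites the whole ingroup.
caudal autotomy: derived state 'present' in L only — an autapomorphy, so it tells us nothing about relationships among taxa.
Most parsimonious ingroup topology: ((V,Y),(C,L)).
L and C form a cherry on this tree, so they are sister taxa.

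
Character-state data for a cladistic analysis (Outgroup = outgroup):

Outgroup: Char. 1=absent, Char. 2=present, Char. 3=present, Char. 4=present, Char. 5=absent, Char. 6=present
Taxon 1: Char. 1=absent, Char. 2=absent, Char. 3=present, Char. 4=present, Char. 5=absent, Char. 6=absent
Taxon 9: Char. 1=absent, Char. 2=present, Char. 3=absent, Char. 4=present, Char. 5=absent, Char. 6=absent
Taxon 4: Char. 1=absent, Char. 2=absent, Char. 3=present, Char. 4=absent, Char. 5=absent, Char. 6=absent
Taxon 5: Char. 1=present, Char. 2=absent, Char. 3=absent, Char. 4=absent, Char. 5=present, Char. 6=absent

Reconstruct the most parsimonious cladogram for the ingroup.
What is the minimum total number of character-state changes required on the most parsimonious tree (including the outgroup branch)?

7

Character polarity is set by the outgroup: the derived state is whichever differs from the outgroup's state, so for Char. 2, Char. 3, Char. 4, Char. 6 the derived state is 'absent', and for the remaining characters it is 'present'.
Char. 1 (derived state 'present') is unique to Taxon 5 (autapomorphy; uninformative for grouping).
Only Taxon 1, Taxon 4, and Taxon 5 show the derived state 'absent' for Char. 2, supporting them as a clade.
Char. 3 (state 'absent') occurs in Taxon 5 and Taxon 9 but conflicts with the nesting implied by the other characters — most parsimoniously interpreted as homoplasy.
Char. 4: derived state 'absent' in Taxon 4 and Taxon 5 only — synapomorphy for {Taxon 4, Taxon 5}.
Char. 5: derived state 'present' in Taxon 5 only — an autapomorphy, so it tells us nothing about relationships among taxa.
All ingroup taxa share the derived state 'absent' for Char. 6; it defines the ingroup but does not resolve relationships within it.
Most parsimonious ingroup topology: ((Taxon 1,(Taxon 4,Taxon 5)),Taxon 9).
Changes per character on this tree: Char. 1: 1; Char. 2: 1; Char. 3: 2; Char. 4: 1; Char. 5: 1; Char. 6: 1.
Total = 7.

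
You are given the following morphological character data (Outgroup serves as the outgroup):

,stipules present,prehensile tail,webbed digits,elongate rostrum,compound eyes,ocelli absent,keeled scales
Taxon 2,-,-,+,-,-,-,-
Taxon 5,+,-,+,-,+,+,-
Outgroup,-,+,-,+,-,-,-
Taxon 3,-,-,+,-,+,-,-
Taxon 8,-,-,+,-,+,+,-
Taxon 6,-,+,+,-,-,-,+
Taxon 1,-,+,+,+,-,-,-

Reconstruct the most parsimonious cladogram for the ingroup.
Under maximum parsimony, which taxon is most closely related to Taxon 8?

Taxon 5

Character polarity is set by the outgroup: the derived state is whichever differs from the outgroup's state, so for prehensile tail, elongate rostrum the derived state is '-', and for the remaining characters it is '+'.
stipules present (derived state '+') is unique to Taxon 5 (autapomorphy; uninformative for grouping).
prehensile tail (derived state '-') is shared by Taxon 2, Taxon 3, Taxon 5, and Taxon 8 — a synapomorphy uniting that clade.
webbed digits (derived state '+') is shared by all ingroup taxa — unites the whole ingroup.
Only Taxon 2, Taxon 3, Taxon 5, Taxon 6, and Taxon 8 show the derived state '-' for elongate rostrum, supporting them as a clade.
Only Taxon 3, Taxon 5, and Taxon 8 show the derived state '+' for compound eyes, supporting them as a clade.
ocelli absent: derived state '+' in Taxon 5 and Taxon 8 only — synapomorphy for {Taxon 5, Taxon 8}.
keeled scales (derived state '+') is unique to Taxon 6 (autapomorphy; uninformative for grouping).
Most parsimonious ingroup topology: (Taxon 1,(Taxon 6,(((Taxon 8,Taxon 5),Taxon 3),Taxon 2))).
Taxon 8 and Taxon 5 form a cherry on this tree, so they are sister taxa.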